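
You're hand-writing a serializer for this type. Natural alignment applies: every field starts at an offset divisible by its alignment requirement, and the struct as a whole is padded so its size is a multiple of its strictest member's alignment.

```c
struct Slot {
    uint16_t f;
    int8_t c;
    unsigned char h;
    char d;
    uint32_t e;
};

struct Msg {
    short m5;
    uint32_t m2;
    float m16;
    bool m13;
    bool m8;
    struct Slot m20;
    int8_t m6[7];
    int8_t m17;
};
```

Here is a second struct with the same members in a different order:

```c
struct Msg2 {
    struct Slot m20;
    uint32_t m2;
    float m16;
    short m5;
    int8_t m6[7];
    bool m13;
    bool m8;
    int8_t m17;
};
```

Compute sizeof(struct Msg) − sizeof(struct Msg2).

4

Slot: 0..2  f  (2B, 2-aligned); 2..3  c  (1B, 1-aligned); 3..4  h  (1B, 1-aligned); 4..5  d  (1B, 1-aligned); 5..8  -- padding (3B); 8..12  e  (4B, 4-aligned); sizeof = 12, alignof = 4
0..2  m5  (2B, 2-aligned)
2..4  -- padding (2B)
4..8  m2  (4B, 4-aligned)
8..12  m16  (4B, 4-aligned)
12..13  m13  (1B, 1-aligned)
13..14  m8  (1B, 1-aligned)
14..16  -- padding (2B)
16..28  m20  (12B, 4-aligned)
28..35  m6  (7B, 1-aligned)
35..36  m17  (1B, 1-aligned)
sizeof = 36, alignof = 4
— Msg2 —
0..12  m20  (12B, 4-aligned)
12..16  m2  (4B, 4-aligned)
16..20  m16  (4B, 4-aligned)
20..22  m5  (2B, 2-aligned)
22..29  m6  (7B, 1-aligned)
29..30  m13  (1B, 1-aligned)
30..31  m8  (1B, 1-aligned)
31..32  m17  (1B, 1-aligned)
sizeof = 32, alignof = 4
36 − 32 = 4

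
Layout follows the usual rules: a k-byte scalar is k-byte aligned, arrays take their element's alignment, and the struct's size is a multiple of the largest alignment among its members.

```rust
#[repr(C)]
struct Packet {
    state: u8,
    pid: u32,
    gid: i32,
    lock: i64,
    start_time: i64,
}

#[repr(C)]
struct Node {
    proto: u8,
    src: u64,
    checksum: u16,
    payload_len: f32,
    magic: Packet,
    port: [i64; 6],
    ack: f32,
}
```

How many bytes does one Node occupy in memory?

112 bytes

Packet: 0..1  state  (1B, 1-aligned); 1..4  -- padding (3B); 4..8  pid  (4B, 4-aligned); 8..12  gid  (4B, 4-aligned); 12..16  -- padding (4B); 16..24  lock  (8B, 8-aligned); 24..32  start_time  (8B, 8-aligned); sizeof = 32, alignof = 8
0..1  proto  (1B, 1-aligned)
1..8  -- padding (7B)
8..16  src  (8B, 8-aligned)
16..18  checksum  (2B, 2-aligned)
18..20  -- padding (2B)
20..24  payload_len  (4B, 4-aligned)
24..56  magic  (32B, 8-aligned)
56..104  port  (48B, 8-aligned)
104..108  ack  (4B, 4-aligned)
108..112  -- tail padding (4B)
sizeof = 112, alignof = 8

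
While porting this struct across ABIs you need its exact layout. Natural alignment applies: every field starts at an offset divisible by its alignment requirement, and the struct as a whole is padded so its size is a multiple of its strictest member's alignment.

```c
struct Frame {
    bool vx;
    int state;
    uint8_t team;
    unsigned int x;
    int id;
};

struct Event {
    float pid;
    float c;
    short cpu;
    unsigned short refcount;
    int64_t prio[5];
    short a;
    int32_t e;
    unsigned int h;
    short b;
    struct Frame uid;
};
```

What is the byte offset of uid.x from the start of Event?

Frame: vx at 0 (size 1, align 1) → ends 1; pad 3 to align 4 for state; state at 4 (size 4, align 4) → ends 8; team at 8 (size 1, align 1) → ends 9; pad 3 to align 4 for x; x at 12 (size 4, align 4) → ends 16; id at 16 (size 4, align 4) → ends 20; total 20 bytes, alignment 4
pid at 0 (size 4, align 4) → ends 4
c at 4 (size 4, align 4) → ends 8
cpu at 8 (size 2, align 2) → ends 10
refcount at 10 (size 2, align 2) → ends 12
pad 4 to align 8 for prio
prio at 16 (size 40, align 8) → ends 56
a at 56 (size 2, align 2) → ends 58
pad 2 to align 4 for e
e at 60 (size 4, align 4) → ends 64
h at 64 (size 4, align 4) → ends 68
b at 68 (size 2, align 2) → ends 70
pad 2 to align 4 for uid
uid at 72 (size 20, align 4) → ends 92
within Frame: x at 12
72 + 12 = 84

84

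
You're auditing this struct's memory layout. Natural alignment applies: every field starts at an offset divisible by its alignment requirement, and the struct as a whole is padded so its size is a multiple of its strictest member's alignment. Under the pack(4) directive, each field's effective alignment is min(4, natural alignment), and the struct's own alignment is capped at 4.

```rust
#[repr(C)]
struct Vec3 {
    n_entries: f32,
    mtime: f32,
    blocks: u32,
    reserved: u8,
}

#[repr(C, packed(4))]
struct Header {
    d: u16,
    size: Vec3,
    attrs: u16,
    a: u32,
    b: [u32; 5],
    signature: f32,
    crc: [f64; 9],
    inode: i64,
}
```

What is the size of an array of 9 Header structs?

Vec3: n_entries at 0 (size 4, align 4) → ends 4; mtime at 4 (size 4, align 4) → ends 8; blocks at 8 (size 4, align 4) → ends 12; reserved at 12 (size 1, align 1) → ends 13; tail pad 3 to reach multiple of 4; total 16 bytes, alignment 4
d at 0 (size 2, align 2) → ends 2
pad 2 to align 4 for size
size at 4 (size 16, align 4) → ends 20
attrs at 20 (size 2, align 2) → ends 22
pad 2 to align 4 for a
a at 24 (size 4, align 4) → ends 28
b at 28 (size 20, align 4) → ends 48
signature at 48 (size 4, align 4) → ends 52
crc at 52 (size 72, align 4) → ends 124
inode at 124 (size 8, align 4) → ends 132
total 132 bytes, alignment 4
array of 9: 9 × 132 = 1188

1188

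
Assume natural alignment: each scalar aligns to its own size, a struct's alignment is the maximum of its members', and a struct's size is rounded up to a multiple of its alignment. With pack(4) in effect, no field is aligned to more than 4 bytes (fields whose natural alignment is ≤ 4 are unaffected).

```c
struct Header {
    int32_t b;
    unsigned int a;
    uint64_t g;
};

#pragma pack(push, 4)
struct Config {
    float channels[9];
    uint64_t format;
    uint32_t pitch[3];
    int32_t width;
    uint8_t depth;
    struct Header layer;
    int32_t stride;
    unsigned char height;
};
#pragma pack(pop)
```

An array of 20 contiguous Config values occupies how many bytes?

Header: 0..4  b  (4B, 4-aligned); 4..8  a  (4B, 4-aligned); 8..16  g  (8B, 8-aligned); sizeof = 16, alignof = 8
0..36  channels  (36B, 4-aligned)
36..44  format  (8B, 4-aligned)
44..56  pitch  (12B, 4-aligned)
56..60  width  (4B, 4-aligned)
60..61  depth  (1B, 1-aligned)
61..64  -- padding (3B)
64..80  layer  (16B, 4-aligned)
80..84  stride  (4B, 4-aligned)
84..85  height  (1B, 1-aligned)
85..88  -- tail padding (3B)
sizeof = 88, alignof = 4
array of 20: 20 × 88 = 1760

1760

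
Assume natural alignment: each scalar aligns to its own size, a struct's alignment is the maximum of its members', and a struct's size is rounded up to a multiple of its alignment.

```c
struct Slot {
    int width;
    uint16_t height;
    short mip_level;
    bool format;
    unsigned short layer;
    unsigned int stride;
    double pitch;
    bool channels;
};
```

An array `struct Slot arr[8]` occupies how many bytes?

width at 0 (size 4, align 4) → ends 4
height at 4 (size 2, align 2) → ends 6
mip_level at 6 (size 2, align 2) → ends 8
format at 8 (size 1, align 1) → ends 9
pad 1 to align 2 for layer
layer at 10 (size 2, align 2) → ends 12
stride at 12 (size 4, align 4) → ends 16
pitch at 16 (size 8, align 8) → ends 24
channels at 24 (size 1, align 1) → ends 25
tail pad 7 to reach multiple of 8
total 32 bytes, alignment 8
array of 8: 8 × 32 = 256

256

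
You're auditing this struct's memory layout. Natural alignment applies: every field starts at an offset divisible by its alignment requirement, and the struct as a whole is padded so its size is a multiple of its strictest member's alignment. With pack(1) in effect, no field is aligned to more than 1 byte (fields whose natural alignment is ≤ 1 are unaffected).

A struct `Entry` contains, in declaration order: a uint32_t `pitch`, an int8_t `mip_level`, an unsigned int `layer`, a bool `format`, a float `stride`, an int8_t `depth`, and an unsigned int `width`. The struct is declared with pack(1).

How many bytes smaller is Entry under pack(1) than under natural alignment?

9

natural layout:
  0..4  pitch  (4B, 4-aligned)
  4..5  mip_level  (1B, 1-aligned)
  5..8  -- padding (3B)
  8..12  layer  (4B, 4-aligned)
  12..13  format  (1B, 1-aligned)
  13..16  -- padding (3B)
  16..20  stride  (4B, 4-aligned)
  20..21  depth  (1B, 1-aligned)
  21..24  -- padding (3B)
  24..28  width  (4B, 4-aligned)
  sizeof = 28, alignof = 4
packed(1) layout:
  0..4  pitch  (4B, 1-aligned)
  4..5  mip_level  (1B, 1-aligned)
  5..9  layer  (4B, 1-aligned)
  9..10  format  (1B, 1-aligned)
  10..14  stride  (4B, 1-aligned)
  14..15  depth  (1B, 1-aligned)
  15..19  width  (4B, 1-aligned)
  sizeof = 19, alignof = 1
28 − 19 = 9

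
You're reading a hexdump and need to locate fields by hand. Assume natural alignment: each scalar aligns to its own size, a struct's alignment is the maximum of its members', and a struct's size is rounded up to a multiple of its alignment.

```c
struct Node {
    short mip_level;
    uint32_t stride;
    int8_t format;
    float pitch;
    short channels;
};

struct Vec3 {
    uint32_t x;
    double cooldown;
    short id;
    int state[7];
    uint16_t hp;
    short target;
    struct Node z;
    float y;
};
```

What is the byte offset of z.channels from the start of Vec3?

68

Node: @0: mip_level [2B, align 2] → 2; +2 pad (align 4); @4: stride [4B, align 4] → 8; @8: format [1B, align 1] → 9; +3 pad (align 4); @12: pitch [4B, align 4] → 16; @16: channels [2B, align 2] → 18; +2 tail pad (align 4); size 20, align 4
@0: x [4B, align 4] → 4
+4 pad (align 8)
@8: cooldown [8B, align 8] → 16
@16: id [2B, align 2] → 18
+2 pad (align 4)
@20: state [28B, align 4] → 48
@48: hp [2B, align 2] → 50
@50: target [2B, align 2] → 52
@52: z [20B, align 4] → 72
within Node: channels at 16
52 + 16 = 68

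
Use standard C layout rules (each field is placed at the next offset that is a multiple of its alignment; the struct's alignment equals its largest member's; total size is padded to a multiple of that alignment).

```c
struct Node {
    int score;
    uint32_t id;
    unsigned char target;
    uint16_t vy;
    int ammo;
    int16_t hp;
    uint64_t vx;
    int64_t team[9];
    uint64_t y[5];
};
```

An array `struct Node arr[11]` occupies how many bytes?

score at 0 (size 4, align 4) → ends 4
id at 4 (size 4, align 4) → ends 8
target at 8 (size 1, align 1) → ends 9
pad 1 to align 2 for vy
vy at 10 (size 2, align 2) → ends 12
ammo at 12 (size 4, align 4) → ends 16
hp at 16 (size 2, align 2) → ends 18
pad 6 to align 8 for vx
vx at 24 (size 8, align 8) → ends 32
team at 32 (size 72, align 8) → ends 104
y at 104 (size 40, align 8) → ends 144
total 144 bytes, alignment 8
array of 11: 11 × 144 = 1584

1584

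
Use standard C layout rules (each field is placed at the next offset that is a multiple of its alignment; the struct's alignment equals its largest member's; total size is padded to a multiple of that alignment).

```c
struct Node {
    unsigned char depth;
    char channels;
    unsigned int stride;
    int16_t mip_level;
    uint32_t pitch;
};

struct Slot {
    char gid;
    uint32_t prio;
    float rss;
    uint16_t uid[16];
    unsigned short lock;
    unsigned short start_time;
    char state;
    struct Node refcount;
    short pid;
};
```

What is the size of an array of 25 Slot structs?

1800

Node: 0..1  depth  (1B, 1-aligned); 1..2  channels  (1B, 1-aligned); 2..4  -- padding (2B); 4..8  stride  (4B, 4-aligned); 8..10  mip_level  (2B, 2-aligned); 10..12  -- padding (2B); 12..16  pitch  (4B, 4-aligned); sizeof = 16, alignof = 4
0..1  gid  (1B, 1-aligned)
1..4  -- padding (3B)
4..8  prio  (4B, 4-aligned)
8..12  rss  (4B, 4-aligned)
12..44  uid  (32B, 2-aligned)
44..46  lock  (2B, 2-aligned)
46..48  start_time  (2B, 2-aligned)
48..49  state  (1B, 1-aligned)
49..52  -- padding (3B)
52..68  refcount  (16B, 4-aligned)
68..70  pid  (2B, 2-aligned)
70..72  -- tail padding (2B)
sizeof = 72, alignof = 4
array of 25: 25 × 72 = 1800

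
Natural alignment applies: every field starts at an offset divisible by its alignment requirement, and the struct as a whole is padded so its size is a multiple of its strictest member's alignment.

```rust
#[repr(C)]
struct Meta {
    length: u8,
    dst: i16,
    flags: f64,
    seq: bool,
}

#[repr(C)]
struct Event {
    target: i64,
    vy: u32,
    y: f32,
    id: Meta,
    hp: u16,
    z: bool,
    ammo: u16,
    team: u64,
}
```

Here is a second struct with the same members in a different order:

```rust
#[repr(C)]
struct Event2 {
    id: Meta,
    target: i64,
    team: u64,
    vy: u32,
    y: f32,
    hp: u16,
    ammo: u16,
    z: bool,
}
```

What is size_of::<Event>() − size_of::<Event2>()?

0

Meta: @0: length [1B, align 1] → 1; +1 pad (align 2); @2: dst [2B, align 2] → 4; +4 pad (align 8); @8: flags [8B, align 8] → 16; @16: seq [1B, align 1] → 17; +7 tail pad (align 8); size 24, align 8
@0: target [8B, align 8] → 8
@8: vy [4B, align 4] → 12
@12: y [4B, align 4] → 16
@16: id [24B, align 8] → 40
@40: hp [2B, align 2] → 42
@42: z [1B, align 1] → 43
+1 pad (align 2)
@44: ammo [2B, align 2] → 46
+2 pad (align 8)
@48: team [8B, align 8] → 56
size 56, align 8
— Event2 —
@0: id [24B, align 8] → 24
@24: target [8B, align 8] → 32
@32: team [8B, align 8] → 40
@40: vy [4B, align 4] → 44
@44: y [4B, align 4] → 48
@48: hp [2B, align 2] → 50
@50: ammo [2B, align 2] → 52
@52: z [1B, align 1] → 53
+3 tail pad (align 8)
size 56, align 8
56 − 56 = 0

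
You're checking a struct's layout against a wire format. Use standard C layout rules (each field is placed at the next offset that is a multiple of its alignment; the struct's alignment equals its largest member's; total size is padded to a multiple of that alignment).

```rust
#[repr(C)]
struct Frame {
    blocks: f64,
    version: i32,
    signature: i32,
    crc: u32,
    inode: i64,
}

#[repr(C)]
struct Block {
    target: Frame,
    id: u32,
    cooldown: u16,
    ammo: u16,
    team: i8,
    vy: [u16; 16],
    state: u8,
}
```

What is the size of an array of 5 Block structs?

Frame: @0: blocks [8B, align 8] → 8; @8: version [4B, align 4] → 12; @12: signature [4B, align 4] → 16; @16: crc [4B, align 4] → 20; +4 pad (align 8); @24: inode [8B, align 8] → 32; size 32, align 8
@0: target [32B, align 8] → 32
@32: id [4B, align 4] → 36
@36: cooldown [2B, align 2] → 38
@38: ammo [2B, align 2] → 40
@40: team [1B, align 1] → 41
+1 pad (align 2)
@42: vy [32B, align 2] → 74
@74: state [1B, align 1] → 75
+5 tail pad (align 8)
size 80, align 8
array of 5: 5 × 80 = 400

400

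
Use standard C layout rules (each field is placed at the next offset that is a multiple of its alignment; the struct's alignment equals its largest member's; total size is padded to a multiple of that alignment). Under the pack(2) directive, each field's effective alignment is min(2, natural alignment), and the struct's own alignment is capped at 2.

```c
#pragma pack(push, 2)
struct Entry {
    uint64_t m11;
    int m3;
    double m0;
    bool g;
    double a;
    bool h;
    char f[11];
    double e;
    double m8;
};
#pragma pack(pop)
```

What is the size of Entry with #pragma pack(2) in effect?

@0: m11 [8B, align 2] → 8
@8: m3 [4B, align 2] → 12
@12: m0 [8B, align 2] → 20
@20: g [1B, align 1] → 21
+1 pad (align 2)
@22: a [8B, align 2] → 30
@30: h [1B, align 1] → 31
@31: f [11B, align 1] → 42
@42: e [8B, align 2] → 50
@50: m8 [8B, align 2] → 58
size 58, align 2

58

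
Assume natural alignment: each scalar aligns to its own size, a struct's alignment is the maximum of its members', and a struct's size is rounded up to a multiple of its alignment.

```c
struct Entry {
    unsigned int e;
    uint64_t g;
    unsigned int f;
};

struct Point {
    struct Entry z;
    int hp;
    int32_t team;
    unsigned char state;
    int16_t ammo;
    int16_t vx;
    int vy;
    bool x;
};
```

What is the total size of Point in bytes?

Entry: @0: e [4B, align 4] → 4; +4 pad (align 8); @8: g [8B, align 8] → 16; @16: f [4B, align 4] → 20; +4 tail pad (align 8); size 24, align 8
@0: z [24B, align 8] → 24
@24: hp [4B, align 4] → 28
@28: team [4B, align 4] → 32
@32: state [1B, align 1] → 33
+1 pad (align 2)
@34: ammo [2B, align 2] → 36
@36: vx [2B, align 2] → 38
+2 pad (align 4)
@40: vy [4B, align 4] → 44
@44: x [1B, align 1] → 45
+3 tail pad (align 8)
size 48, align 8

48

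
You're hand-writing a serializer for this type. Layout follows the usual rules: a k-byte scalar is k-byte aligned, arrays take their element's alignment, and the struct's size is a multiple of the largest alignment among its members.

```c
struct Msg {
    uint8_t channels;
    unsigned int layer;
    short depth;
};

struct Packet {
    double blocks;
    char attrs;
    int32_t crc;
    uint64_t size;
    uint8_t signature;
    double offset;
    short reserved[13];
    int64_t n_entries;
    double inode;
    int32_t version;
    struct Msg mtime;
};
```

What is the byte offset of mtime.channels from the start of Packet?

92

Msg: channels at 0 (size 1, align 1) → ends 1; pad 3 to align 4 for layer; layer at 4 (size 4, align 4) → ends 8; depth at 8 (size 2, align 2) → ends 10; tail pad 2 to reach multiple of 4; total 12 bytes, alignment 4
blocks at 0 (size 8, align 8) → ends 8
attrs at 8 (size 1, align 1) → ends 9
pad 3 to align 4 for crc
crc at 12 (size 4, align 4) → ends 16
size at 16 (size 8, align 8) → ends 24
signature at 24 (size 1, align 1) → ends 25
pad 7 to align 8 for offset
offset at 32 (size 8, align 8) → ends 40
reserved at 40 (size 26, align 2) → ends 66
pad 6 to align 8 for n_entries
n_entries at 72 (size 8, align 8) → ends 80
inode at 80 (size 8, align 8) → ends 88
version at 88 (size 4, align 4) → ends 92
mtime at 92 (size 12, align 4) → ends 104
within Msg: channels at 0
92 + 0 = 92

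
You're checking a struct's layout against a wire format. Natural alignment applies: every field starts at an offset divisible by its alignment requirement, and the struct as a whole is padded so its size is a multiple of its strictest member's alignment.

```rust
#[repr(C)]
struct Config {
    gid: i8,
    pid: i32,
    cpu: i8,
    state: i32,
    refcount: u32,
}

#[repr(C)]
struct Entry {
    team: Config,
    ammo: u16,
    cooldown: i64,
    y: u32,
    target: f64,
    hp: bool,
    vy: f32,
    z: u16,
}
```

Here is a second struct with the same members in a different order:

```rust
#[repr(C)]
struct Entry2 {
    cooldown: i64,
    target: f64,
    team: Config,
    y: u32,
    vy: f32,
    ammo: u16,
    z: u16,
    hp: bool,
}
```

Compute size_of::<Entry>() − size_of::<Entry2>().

Config: 0..1  gid  (1B, 1-aligned); 1..4  -- padding (3B); 4..8  pid  (4B, 4-aligned); 8..9  cpu  (1B, 1-aligned); 9..12  -- padding (3B); 12..16  state  (4B, 4-aligned); 16..20  refcount  (4B, 4-aligned); sizeof = 20, alignof = 4
0..20  team  (20B, 4-aligned)
20..22  ammo  (2B, 2-aligned)
22..24  -- padding (2B)
24..32  cooldown  (8B, 8-aligned)
32..36  y  (4B, 4-aligned)
36..40  -- padding (4B)
40..48  target  (8B, 8-aligned)
48..49  hp  (1B, 1-aligned)
49..52  -- padding (3B)
52..56  vy  (4B, 4-aligned)
56..58  z  (2B, 2-aligned)
58..64  -- tail padding (6B)
sizeof = 64, alignof = 8
— Entry2 —
0..8  cooldown  (8B, 8-aligned)
8..16  target  (8B, 8-aligned)
16..36  team  (20B, 4-aligned)
36..40  y  (4B, 4-aligned)
40..44  vy  (4B, 4-aligned)
44..46  ammo  (2B, 2-aligned)
46..48  z  (2B, 2-aligned)
48..49  hp  (1B, 1-aligned)
49..56  -- tail padding (7B)
sizeof = 56, alignof = 8
64 − 56 = 8

8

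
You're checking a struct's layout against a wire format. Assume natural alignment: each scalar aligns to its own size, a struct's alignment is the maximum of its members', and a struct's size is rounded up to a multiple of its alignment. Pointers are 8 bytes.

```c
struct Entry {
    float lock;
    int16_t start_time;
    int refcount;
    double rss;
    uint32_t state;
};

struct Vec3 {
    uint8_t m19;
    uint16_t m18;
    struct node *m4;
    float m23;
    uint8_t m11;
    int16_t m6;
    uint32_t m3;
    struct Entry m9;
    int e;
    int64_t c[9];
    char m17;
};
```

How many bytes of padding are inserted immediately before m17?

Entry: 0..4  lock  (4B, 4-aligned); 4..6  start_time  (2B, 2-aligned); 6..8  -- padding (2B); 8..12  refcount  (4B, 4-aligned); 12..16  -- padding (4B); 16..24  rss  (8B, 8-aligned); 24..28  state  (4B, 4-aligned); 28..32  -- tail padding (4B); sizeof = 32, alignof = 8
0..1  m19  (1B, 1-aligned)
1..2  -- padding (1B)
2..4  m18  (2B, 2-aligned)
4..8  -- padding (4B)
8..16  m4  (8B, 8-aligned)
16..20  m23  (4B, 4-aligned)
20..21  m11  (1B, 1-aligned)
21..22  -- padding (1B)
22..24  m6  (2B, 2-aligned)
24..28  m3  (4B, 4-aligned)
28..32  -- padding (4B)
32..64  m9  (32B, 8-aligned)
64..68  e  (4B, 4-aligned)
68..72  -- padding (4B)
72..144  c  (72B, 8-aligned)
144..145  m17  (1B, 1-aligned)

0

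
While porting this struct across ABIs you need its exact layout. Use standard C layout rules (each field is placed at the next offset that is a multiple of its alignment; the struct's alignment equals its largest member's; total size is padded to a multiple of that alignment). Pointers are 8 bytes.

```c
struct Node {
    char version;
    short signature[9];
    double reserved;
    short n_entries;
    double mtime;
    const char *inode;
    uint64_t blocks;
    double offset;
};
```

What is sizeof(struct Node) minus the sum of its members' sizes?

@0: version [1B, align 1] → 1
+1 pad (align 2)
@2: signature [18B, align 2] → 20
+4 pad (align 8)
@24: reserved [8B, align 8] → 32
@32: n_entries [2B, align 2] → 34
+6 pad (align 8)
@40: mtime [8B, align 8] → 48
@48: inode [8B, align 8] → 56
@56: blocks [8B, align 8] → 64
@64: offset [8B, align 8] → 72
size 72, align 8
data bytes 61, size 72 → padding 11

11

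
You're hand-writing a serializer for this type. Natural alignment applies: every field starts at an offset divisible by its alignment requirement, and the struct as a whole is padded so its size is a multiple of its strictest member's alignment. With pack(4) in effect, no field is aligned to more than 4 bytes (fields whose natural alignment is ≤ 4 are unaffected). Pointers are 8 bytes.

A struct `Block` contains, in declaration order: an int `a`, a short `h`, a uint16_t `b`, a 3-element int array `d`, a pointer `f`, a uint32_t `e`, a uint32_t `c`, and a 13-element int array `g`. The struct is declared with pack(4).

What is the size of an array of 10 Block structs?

0..4  a  (4B, 4-aligned)
4..6  h  (2B, 2-aligned)
6..8  b  (2B, 2-aligned)
8..20  d  (12B, 4-aligned)
20..28  f  (8B, 4-aligned)
28..32  e  (4B, 4-aligned)
32..36  c  (4B, 4-aligned)
36..88  g  (52B, 4-aligned)
sizeof = 88, alignof = 4
array of 10: 10 × 88 = 880

880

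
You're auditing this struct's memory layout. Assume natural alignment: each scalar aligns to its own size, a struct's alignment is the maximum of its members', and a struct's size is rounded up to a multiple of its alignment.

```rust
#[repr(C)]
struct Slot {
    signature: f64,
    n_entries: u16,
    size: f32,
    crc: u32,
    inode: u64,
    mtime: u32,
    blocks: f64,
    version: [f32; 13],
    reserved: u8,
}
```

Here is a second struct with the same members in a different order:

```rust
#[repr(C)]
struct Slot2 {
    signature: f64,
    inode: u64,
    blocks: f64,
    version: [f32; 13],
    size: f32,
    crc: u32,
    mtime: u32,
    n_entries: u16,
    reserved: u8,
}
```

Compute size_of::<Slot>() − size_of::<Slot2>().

8

@0: signature [8B, align 8] → 8
@8: n_entries [2B, align 2] → 10
+2 pad (align 4)
@12: size [4B, align 4] → 16
@16: crc [4B, align 4] → 20
+4 pad (align 8)
@24: inode [8B, align 8] → 32
@32: mtime [4B, align 4] → 36
+4 pad (align 8)
@40: blocks [8B, align 8] → 48
@48: version [52B, align 4] → 100
@100: reserved [1B, align 1] → 101
+3 tail pad (align 8)
size 104, align 8
— Slot2 —
@0: signature [8B, align 8] → 8
@8: inode [8B, align 8] → 16
@16: blocks [8B, align 8] → 24
@24: version [52B, align 4] → 76
@76: size [4B, align 4] → 80
@80: crc [4B, align 4] → 84
@84: mtime [4B, align 4] → 88
@88: n_entries [2B, align 2] → 90
@90: reserved [1B, align 1] → 91
+5 tail pad (align 8)
size 96, align 8
104 − 96 = 8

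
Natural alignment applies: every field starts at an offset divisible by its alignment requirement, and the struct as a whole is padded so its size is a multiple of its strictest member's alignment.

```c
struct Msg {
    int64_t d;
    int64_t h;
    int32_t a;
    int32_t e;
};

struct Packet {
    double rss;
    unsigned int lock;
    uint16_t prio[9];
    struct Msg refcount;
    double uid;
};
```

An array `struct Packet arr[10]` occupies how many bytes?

Msg: d at 0 (size 8, align 8) → ends 8; h at 8 (size 8, align 8) → ends 16; a at 16 (size 4, align 4) → ends 20; e at 20 (size 4, align 4) → ends 24; total 24 bytes, alignment 8
rss at 0 (size 8, align 8) → ends 8
lock at 8 (size 4, align 4) → ends 12
prio at 12 (size 18, align 2) → ends 30
pad 2 to align 8 for refcount
refcount at 32 (size 24, align 8) → ends 56
uid at 56 (size 8, align 8) → ends 64
total 64 bytes, alignment 8
array of 10: 10 × 64 = 640

640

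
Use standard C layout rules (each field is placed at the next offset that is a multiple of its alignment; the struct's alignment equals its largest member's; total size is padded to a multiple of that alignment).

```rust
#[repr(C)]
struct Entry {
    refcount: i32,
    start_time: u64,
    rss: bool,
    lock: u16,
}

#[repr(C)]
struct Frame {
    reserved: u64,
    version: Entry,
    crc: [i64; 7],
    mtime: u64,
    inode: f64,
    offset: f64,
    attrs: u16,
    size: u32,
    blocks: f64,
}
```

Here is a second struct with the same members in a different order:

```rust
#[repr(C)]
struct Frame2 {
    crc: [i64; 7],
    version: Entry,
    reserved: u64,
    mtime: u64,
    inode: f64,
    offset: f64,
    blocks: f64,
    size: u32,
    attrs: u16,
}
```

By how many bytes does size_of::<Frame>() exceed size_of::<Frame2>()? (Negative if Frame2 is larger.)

0

Entry: refcount at 0 (size 4, align 4) → ends 4; pad 4 to align 8 for start_time; start_time at 8 (size 8, align 8) → ends 16; rss at 16 (size 1, align 1) → ends 17; pad 1 to align 2 for lock; lock at 18 (size 2, align 2) → ends 20; tail pad 4 to reach multiple of 8; total 24 bytes, alignment 8
reserved at 0 (size 8, align 8) → ends 8
version at 8 (size 24, align 8) → ends 32
crc at 32 (size 56, align 8) → ends 88
mtime at 88 (size 8, align 8) → ends 96
inode at 96 (size 8, align 8) → ends 104
offset at 104 (size 8, align 8) → ends 112
attrs at 112 (size 2, align 2) → ends 114
pad 2 to align 4 for size
size at 116 (size 4, align 4) → ends 120
blocks at 120 (size 8, align 8) → ends 128
total 128 bytes, alignment 8
— Frame2 —
crc at 0 (size 56, align 8) → ends 56
version at 56 (size 24, align 8) → ends 80
reserved at 80 (size 8, align 8) → ends 88
mtime at 88 (size 8, align 8) → ends 96
inode at 96 (size 8, align 8) → ends 104
offset at 104 (size 8, align 8) → ends 112
blocks at 112 (size 8, align 8) → ends 120
size at 120 (size 4, align 4) → ends 124
attrs at 124 (size 2, align 2) → ends 126
tail pad 2 to reach multiple of 8
total 128 bytes, alignment 8
128 − 128 = 0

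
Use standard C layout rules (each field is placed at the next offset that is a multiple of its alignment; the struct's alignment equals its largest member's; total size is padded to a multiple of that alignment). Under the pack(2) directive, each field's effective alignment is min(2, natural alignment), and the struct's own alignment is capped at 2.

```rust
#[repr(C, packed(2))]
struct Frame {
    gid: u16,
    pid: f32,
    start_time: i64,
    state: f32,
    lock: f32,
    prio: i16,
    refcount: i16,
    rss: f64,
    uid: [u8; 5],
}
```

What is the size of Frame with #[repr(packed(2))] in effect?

0..2  gid  (2B, 2-aligned)
2..6  pid  (4B, 2-aligned)
6..14  start_time  (8B, 2-aligned)
14..18  state  (4B, 2-aligned)
18..22  lock  (4B, 2-aligned)
22..24  prio  (2B, 2-aligned)
24..26  refcount  (2B, 2-aligned)
26..34  rss  (8B, 2-aligned)
34..39  uid  (5B, 1-aligned)
39..40  -- tail padding (1B)
sizeof = 40, alignof = 2

40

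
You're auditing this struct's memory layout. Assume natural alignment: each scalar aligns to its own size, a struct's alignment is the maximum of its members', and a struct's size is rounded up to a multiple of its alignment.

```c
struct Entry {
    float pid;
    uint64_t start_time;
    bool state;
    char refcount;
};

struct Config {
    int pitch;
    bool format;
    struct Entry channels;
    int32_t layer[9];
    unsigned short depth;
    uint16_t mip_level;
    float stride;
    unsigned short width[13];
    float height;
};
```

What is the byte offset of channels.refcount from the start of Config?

25

Entry: 0..4  pid  (4B, 4-aligned); 4..8  -- padding (4B); 8..16  start_time  (8B, 8-aligned); 16..17  state  (1B, 1-aligned); 17..18  refcount  (1B, 1-aligned); 18..24  -- tail padding (6B); sizeof = 24, alignof = 8
0..4  pitch  (4B, 4-aligned)
4..5  format  (1B, 1-aligned)
5..8  -- padding (3B)
8..32  channels  (24B, 8-aligned)
within Entry: refcount at 17
8 + 17 = 25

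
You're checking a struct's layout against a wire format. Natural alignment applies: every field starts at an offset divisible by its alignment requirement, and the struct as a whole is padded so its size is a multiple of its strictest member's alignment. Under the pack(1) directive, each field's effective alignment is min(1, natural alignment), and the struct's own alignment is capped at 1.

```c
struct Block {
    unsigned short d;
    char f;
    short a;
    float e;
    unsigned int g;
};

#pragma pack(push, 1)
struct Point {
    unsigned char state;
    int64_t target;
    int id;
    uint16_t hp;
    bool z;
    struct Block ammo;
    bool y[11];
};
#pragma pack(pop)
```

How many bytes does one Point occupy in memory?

43

Block: d at 0 (size 2, align 2) → ends 2; f at 2 (size 1, align 1) → ends 3; pad 1 to align 2 for a; a at 4 (size 2, align 2) → ends 6; pad 2 to align 4 for e; e at 8 (size 4, align 4) → ends 12; g at 12 (size 4, align 4) → ends 16; total 16 bytes, alignment 4
state at 0 (size 1, align 1) → ends 1
target at 1 (size 8, align 1) → ends 9
id at 9 (size 4, align 1) → ends 13
hp at 13 (size 2, align 1) → ends 15
z at 15 (size 1, align 1) → ends 16
ammo at 16 (size 16, align 1) → ends 32
y at 32 (size 11, align 1) → ends 43
total 43 bytes, alignment 1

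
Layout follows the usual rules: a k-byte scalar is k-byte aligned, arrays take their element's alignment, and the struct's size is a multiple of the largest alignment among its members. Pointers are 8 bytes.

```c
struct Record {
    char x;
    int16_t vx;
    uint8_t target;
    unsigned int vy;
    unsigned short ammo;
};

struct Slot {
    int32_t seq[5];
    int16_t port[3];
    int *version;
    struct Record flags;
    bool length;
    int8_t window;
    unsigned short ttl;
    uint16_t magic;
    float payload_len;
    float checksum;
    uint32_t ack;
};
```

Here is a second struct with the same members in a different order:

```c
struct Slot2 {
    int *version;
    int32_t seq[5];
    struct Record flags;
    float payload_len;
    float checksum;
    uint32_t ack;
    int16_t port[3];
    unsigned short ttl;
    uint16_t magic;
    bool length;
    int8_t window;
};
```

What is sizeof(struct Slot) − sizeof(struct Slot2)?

8

Record: @0: x [1B, align 1] → 1; +1 pad (align 2); @2: vx [2B, align 2] → 4; @4: target [1B, align 1] → 5; +3 pad (align 4); @8: vy [4B, align 4] → 12; @12: ammo [2B, align 2] → 14; +2 tail pad (align 4); size 16, align 4
@0: seq [20B, align 4] → 20
@20: port [6B, align 2] → 26
+6 pad (align 8)
@32: version [8B, align 8] → 40
@40: flags [16B, align 4] → 56
@56: length [1B, align 1] → 57
@57: window [1B, align 1] → 58
@58: ttl [2B, align 2] → 60
@60: magic [2B, align 2] → 62
+2 pad (align 4)
@64: payload_len [4B, align 4] → 68
@68: checksum [4B, align 4] → 72
@72: ack [4B, align 4] → 76
+4 tail pad (align 8)
size 80, align 8
— Slot2 —
@0: version [8B, align 8] → 8
@8: seq [20B, align 4] → 28
@28: flags [16B, align 4] → 44
@44: payload_len [4B, align 4] → 48
@48: checksum [4B, align 4] → 52
@52: ack [4B, align 4] → 56
@56: port [6B, align 2] → 62
@62: ttl [2B, align 2] → 64
@64: magic [2B, align 2] → 66
@66: length [1B, align 1] → 67
@67: window [1B, align 1] → 68
+4 tail pad (align 8)
size 72, align 8
80 − 72 = 8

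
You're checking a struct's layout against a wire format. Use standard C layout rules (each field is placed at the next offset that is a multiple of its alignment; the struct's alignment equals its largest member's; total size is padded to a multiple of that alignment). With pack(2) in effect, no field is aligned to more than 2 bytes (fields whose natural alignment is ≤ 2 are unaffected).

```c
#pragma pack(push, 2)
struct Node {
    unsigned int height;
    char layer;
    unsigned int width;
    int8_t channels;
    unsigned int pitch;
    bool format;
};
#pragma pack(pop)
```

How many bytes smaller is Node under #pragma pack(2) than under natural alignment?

natural layout:
  0..4  height  (4B, 4-aligned)
  4..5  layer  (1B, 1-aligned)
  5..8  -- padding (3B)
  8..12  width  (4B, 4-aligned)
  12..13  channels  (1B, 1-aligned)
  13..16  -- padding (3B)
  16..20  pitch  (4B, 4-aligned)
  20..21  format  (1B, 1-aligned)
  21..24  -- tail padding (3B)
  sizeof = 24, alignof = 4
packed(2) layout:
  0..4  height  (4B, 2-aligned)
  4..5  layer  (1B, 1-aligned)
  5..6  -- padding (1B)
  6..10  width  (4B, 2-aligned)
  10..11  channels  (1B, 1-aligned)
  11..12  -- padding (1B)
  12..16  pitch  (4B, 2-aligned)
  16..17  format  (1B, 1-aligned)
  17..18  -- tail padding (1B)
  sizeof = 18, alignof = 2
24 − 18 = 6

6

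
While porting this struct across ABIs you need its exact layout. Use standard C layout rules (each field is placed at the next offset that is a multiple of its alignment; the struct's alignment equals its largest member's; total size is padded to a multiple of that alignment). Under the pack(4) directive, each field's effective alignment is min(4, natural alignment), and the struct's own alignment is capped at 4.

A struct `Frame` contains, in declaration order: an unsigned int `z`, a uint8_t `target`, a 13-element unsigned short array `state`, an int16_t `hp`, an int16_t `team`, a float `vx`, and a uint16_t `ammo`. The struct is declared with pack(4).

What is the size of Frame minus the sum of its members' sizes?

3

@0: z [4B, align 4] → 4
@4: target [1B, align 1] → 5
+1 pad (align 2)
@6: state [26B, align 2] → 32
@32: hp [2B, align 2] → 34
@34: team [2B, align 2] → 36
@36: vx [4B, align 4] → 40
@40: ammo [2B, align 2] → 42
+2 tail pad (align 4)
size 44, align 4
data bytes 41, size 44 → padding 3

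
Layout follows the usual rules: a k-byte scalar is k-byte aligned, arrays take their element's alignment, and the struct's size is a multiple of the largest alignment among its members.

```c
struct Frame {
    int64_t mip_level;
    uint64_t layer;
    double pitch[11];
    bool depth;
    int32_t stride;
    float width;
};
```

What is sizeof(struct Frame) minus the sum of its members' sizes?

0..8  mip_level  (8B, 8-aligned)
8..16  layer  (8B, 8-aligned)
16..104  pitch  (88B, 8-aligned)
104..105  depth  (1B, 1-aligned)
105..108  -- padding (3B)
108..112  stride  (4B, 4-aligned)
112..116  width  (4B, 4-aligned)
116..120  -- tail padding (4B)
sizeof = 120, alignof = 8
data bytes 113, size 120 → padding 7

7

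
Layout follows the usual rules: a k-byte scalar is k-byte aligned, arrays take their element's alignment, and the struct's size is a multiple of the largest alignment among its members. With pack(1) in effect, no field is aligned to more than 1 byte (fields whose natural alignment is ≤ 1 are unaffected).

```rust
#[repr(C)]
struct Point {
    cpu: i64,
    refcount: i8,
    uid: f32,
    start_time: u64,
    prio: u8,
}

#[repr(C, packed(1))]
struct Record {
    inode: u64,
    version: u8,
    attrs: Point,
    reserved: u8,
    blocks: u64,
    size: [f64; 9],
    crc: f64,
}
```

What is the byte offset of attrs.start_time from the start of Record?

Point: cpu at 0 (size 8, align 8) → ends 8; refcount at 8 (size 1, align 1) → ends 9; pad 3 to align 4 for uid; uid at 12 (size 4, align 4) → ends 16; start_time at 16 (size 8, align 8) → ends 24; prio at 24 (size 1, align 1) → ends 25; tail pad 7 to reach multiple of 8; total 32 bytes, alignment 8
inode at 0 (size 8, align 1) → ends 8
version at 8 (size 1, align 1) → ends 9
attrs at 9 (size 32, align 1) → ends 41
within Point: start_time at 16
9 + 16 = 25

25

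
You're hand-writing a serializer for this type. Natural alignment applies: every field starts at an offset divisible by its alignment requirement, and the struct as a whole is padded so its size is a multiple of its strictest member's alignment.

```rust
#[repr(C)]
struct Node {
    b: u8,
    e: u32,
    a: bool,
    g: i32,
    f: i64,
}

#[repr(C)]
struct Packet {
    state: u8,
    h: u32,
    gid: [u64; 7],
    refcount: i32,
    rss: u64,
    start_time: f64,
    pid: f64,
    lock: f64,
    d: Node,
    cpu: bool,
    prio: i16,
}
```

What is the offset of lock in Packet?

96

Node: b at 0 (size 1, align 1) → ends 1; pad 3 to align 4 for e; e at 4 (size 4, align 4) → ends 8; a at 8 (size 1, align 1) → ends 9; pad 3 to align 4 for g; g at 12 (size 4, align 4) → ends 16; f at 16 (size 8, align 8) → ends 24; total 24 bytes, alignment 8
state at 0 (size 1, align 1) → ends 1
pad 3 to align 4 for h
h at 4 (size 4, align 4) → ends 8
gid at 8 (size 56, align 8) → ends 64
refcount at 64 (size 4, align 4) → ends 68
pad 4 to align 8 for rss
rss at 72 (size 8, align 8) → ends 80
start_time at 80 (size 8, align 8) → ends 88
pid at 88 (size 8, align 8) → ends 96
lock at 96 (size 8, align 8) → ends 104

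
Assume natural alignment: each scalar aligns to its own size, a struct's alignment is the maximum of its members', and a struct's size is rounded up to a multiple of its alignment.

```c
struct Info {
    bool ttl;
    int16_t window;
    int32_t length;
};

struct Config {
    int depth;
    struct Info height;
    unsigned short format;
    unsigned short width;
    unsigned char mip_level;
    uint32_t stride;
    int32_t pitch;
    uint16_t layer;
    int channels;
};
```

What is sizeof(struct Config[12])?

Info: ttl at 0 (size 1, align 1) → ends 1; pad 1 to align 2 for window; window at 2 (size 2, align 2) → ends 4; length at 4 (size 4, align 4) → ends 8; total 8 bytes, alignment 4
depth at 0 (size 4, align 4) → ends 4
height at 4 (size 8, align 4) → ends 12
format at 12 (size 2, align 2) → ends 14
width at 14 (size 2, align 2) → ends 16
mip_level at 16 (size 1, align 1) → ends 17
pad 3 to align 4 for stride
stride at 20 (size 4, align 4) → ends 24
pitch at 24 (size 4, align 4) → ends 28
layer at 28 (size 2, align 2) → ends 30
pad 2 to align 4 for channels
channels at 32 (size 4, align 4) → ends 36
total 36 bytes, alignment 4
array of 12: 12 × 36 = 432

432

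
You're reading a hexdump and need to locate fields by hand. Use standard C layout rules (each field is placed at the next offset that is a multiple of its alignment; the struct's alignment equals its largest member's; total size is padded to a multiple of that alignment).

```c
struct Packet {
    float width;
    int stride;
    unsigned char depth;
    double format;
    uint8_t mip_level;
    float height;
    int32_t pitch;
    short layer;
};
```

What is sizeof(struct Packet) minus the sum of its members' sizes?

12

0..4  width  (4B, 4-aligned)
4..8  stride  (4B, 4-aligned)
8..9  depth  (1B, 1-aligned)
9..16  -- padding (7B)
16..24  format  (8B, 8-aligned)
24..25  mip_level  (1B, 1-aligned)
25..28  -- padding (3B)
28..32  height  (4B, 4-aligned)
32..36  pitch  (4B, 4-aligned)
36..38  layer  (2B, 2-aligned)
38..40  -- tail padding (2B)
sizeof = 40, alignof = 8
data bytes 28, size 40 → padding 12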